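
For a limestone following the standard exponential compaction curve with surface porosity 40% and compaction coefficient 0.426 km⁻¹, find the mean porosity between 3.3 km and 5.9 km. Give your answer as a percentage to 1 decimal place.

⟨n⟩ = (1/(d₂−d₁)) ∫ n₀ e^(−cd) dd = n₀·(e^(−c·d₁) − e^(−c·d₂)) / (c·(d₂−d₁))
e^(−0.426×3.3) = 0.2452; e^(−0.426×5.9) = 0.0810
⟨n⟩ = 0.4 × (0.2452 − 0.0810) / (0.426 × 2.6) = 0.4 × 0.1482 = 0.0593

5.9%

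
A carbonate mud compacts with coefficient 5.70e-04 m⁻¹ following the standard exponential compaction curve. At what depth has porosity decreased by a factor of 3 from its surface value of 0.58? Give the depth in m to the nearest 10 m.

Working in km (1 km = 1000 m; β in km⁻¹ = β in m⁻¹ × 1000):
phi/phi₀ = 1/3 ⇒ exp(−β·z) = 1/3 ⇒ z = ln(3) / β
z = 1.0986 / 0.57 = 1.927 km

1930 m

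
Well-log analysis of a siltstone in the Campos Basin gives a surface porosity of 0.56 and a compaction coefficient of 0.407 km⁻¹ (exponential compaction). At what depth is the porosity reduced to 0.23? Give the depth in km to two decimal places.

2.19 km

Invert Athy's law: Z = ln(φ₀/φ) / β
Z = ln(0.56/0.23) / 0.407 = ln(2.435) / 0.407 = 0.8899 / 0.407 = 2.186 km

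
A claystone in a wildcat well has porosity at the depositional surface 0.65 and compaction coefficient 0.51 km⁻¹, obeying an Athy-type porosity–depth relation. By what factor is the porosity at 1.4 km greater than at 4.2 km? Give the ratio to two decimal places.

n(d₁)/n(d₂) = e^(−β·d₁)/e^(−β·d₂) = e^{β(d₂−d₁)}
= exp(0.51 × 2.8) = exp(1.428) = 4.1704

4.17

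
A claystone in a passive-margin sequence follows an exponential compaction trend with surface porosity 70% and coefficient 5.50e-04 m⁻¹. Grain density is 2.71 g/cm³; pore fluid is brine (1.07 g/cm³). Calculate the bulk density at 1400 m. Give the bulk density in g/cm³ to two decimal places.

2.18 g/cm³

Working in km (1 km = 1000 m; k in km⁻¹ = k in m⁻¹ × 1000):
Porosity at depth: phi = 0.7·exp(−0.55×1.4) = 0.7×0.4630 = 0.3241
Bulk density: ρ_b = (1−phi)ρ_g + phi·ρ_f = 0.6759×2.71 + 0.3241×1.07
       = 1.832 + 0.347 = 2.178 g/cm³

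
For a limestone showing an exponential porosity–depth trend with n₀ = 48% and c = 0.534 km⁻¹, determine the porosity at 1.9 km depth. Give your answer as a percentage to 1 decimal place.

17.4%

n = n₀·exp(−c·Z) = 0.48 × exp(−0.534 × 1.9) = 0.48 × exp(−1.015)
  = 0.48 × 0.3625 = 0.1740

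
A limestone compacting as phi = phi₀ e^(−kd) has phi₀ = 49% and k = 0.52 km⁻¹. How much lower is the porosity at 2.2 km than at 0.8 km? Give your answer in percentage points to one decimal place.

phi(0.8) = 0.49·e^(−0.52×0.8) = 0.3232
phi(2.2) = 0.49·e^(−0.52×2.2) = 0.1561
Δphi = 0.3232 − 0.1561 = 0.1672

16.7 percentage points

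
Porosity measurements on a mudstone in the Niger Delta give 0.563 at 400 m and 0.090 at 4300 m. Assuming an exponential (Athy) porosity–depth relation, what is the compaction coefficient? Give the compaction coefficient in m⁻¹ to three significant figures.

0.000470 m⁻¹

Working in km (1 km = 1000 m; β in km⁻¹ = β in m⁻¹ × 1000):
Athy: φ(Z) = φ₀ e^(−βZ) ⇒ φ₁/φ₂ = e^{β(Z₂−Z₁)} ⇒ β = ln(φ₁/φ₂)/(Z₂−Z₁)
β = ln(0.563/0.09) / (4.3 − 0.4) = ln(6.256) / 3.9 = 1.8335 / 3.9 = 0.4701 km⁻¹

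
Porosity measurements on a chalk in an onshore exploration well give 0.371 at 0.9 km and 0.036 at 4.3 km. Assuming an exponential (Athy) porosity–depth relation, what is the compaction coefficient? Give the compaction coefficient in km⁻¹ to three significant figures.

Athy: φ(z) = φ₀ e^(−cz) ⇒ φ₁/φ₂ = e^{c(z₂−z₁)} ⇒ c = ln(φ₁/φ₂)/(z₂−z₁)
c = ln(0.371/0.036) / (4.3 − 0.9) = ln(10.31) / 3.4 = 2.3327 / 3.4 = 0.6861 km⁻¹

0.686 km⁻¹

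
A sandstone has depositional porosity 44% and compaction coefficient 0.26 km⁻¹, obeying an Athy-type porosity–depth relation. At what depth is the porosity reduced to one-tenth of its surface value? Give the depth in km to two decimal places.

8.86 km

n/n₀ = 1/10 ⇒ exp(−β·d) = 1/10 ⇒ d = ln(10) / β
d = 2.3026 / 0.26 = 8.856 km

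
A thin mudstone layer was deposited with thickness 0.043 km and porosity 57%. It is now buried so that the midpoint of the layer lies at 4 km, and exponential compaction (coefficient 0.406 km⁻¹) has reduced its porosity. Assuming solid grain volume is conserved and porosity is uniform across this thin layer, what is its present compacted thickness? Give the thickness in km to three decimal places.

0.021 km

Porosity at 4 km: phi = 0.57·exp(−0.406×4) = 0.1124
Solid-volume conservation: h(1−phi) = h₀(1−phi₀) ⇒ h = h₀·(1−phi₀)/(1−phi)
h = 0.043 × (1 − 0.57)/(1 − 0.1124) = 0.043 × 0.4844 = 0.0208 km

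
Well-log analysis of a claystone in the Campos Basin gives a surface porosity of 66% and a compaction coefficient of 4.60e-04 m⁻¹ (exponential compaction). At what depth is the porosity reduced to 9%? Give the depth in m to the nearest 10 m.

4330 m

Working in km (1 km = 1000 m; k in km⁻¹ = k in m⁻¹ × 1000):
Invert Athy's law: d = ln(n₀/n) / k
d = ln(0.66/0.09) / 0.46 = ln(7.333) / 0.46 = 1.9924 / 0.46 = 4.331 km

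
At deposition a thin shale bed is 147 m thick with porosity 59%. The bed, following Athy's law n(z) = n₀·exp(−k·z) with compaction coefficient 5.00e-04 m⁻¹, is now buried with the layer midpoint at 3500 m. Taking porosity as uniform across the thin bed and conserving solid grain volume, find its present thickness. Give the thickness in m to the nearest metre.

Working in km (1 km = 1000 m; k in km⁻¹ = k in m⁻¹ × 1000):
Porosity at 3.5 km: n = 0.59·exp(−0.5×3.5) = 0.1025
Solid-volume conservation: h(1−n) = h₀(1−n₀) ⇒ h = h₀·(1−n₀)/(1−n)
h = 0.147 × (1 − 0.59)/(1 − 0.1025) = 0.147 × 0.4568 = 0.0672 km

67 m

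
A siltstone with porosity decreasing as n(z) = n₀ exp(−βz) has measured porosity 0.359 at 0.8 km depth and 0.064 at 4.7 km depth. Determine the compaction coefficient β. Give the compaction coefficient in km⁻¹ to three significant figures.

0.442 km⁻¹

Athy: n(z) = n₀ e^(−βz) ⇒ n₁/n₂ = e^{β(z₂−z₁)} ⇒ β = ln(n₁/n₂)/(z₂−z₁)
β = ln(0.359/0.064) / (4.7 − 0.8) = ln(5.609) / 3.9 = 1.7244 / 3.9 = 0.4422 km⁻¹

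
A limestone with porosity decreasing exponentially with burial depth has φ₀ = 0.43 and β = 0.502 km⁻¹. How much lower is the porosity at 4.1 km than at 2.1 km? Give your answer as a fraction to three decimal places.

0.095

φ(2.1) = 0.43·e^(−0.502×2.1) = 0.1498
φ(4.1) = 0.43·e^(−0.502×4.1) = 0.0549
Δφ = 0.1498 − 0.0549 = 0.0949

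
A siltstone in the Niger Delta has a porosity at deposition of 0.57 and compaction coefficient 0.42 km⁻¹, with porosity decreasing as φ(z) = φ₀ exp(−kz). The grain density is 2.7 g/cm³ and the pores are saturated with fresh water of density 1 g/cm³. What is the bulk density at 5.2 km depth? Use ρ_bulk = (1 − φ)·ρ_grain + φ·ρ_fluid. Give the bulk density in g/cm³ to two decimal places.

2.59 g/cm³

Porosity at depth: φ = 0.57·exp(−0.42×5.2) = 0.57×0.1126 = 0.0642
Bulk density: ρ_b = (1−φ)ρ_g + φ·ρ_f = 0.9358×2.7 + 0.0642×1
       = 2.527 + 0.064 = 2.591 g/cm³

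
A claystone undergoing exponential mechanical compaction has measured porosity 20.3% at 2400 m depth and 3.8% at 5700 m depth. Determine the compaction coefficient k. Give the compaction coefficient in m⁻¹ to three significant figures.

0.000508 m⁻¹

Working in km (1 km = 1000 m; k in km⁻¹ = k in m⁻¹ × 1000):
Athy: n(d) = n₀ e^(−kd) ⇒ n₁/n₂ = e^{k(d₂−d₁)} ⇒ k = ln(n₁/n₂)/(d₂−d₁)
k = ln(0.203/0.038) / (5.7 − 2.4) = ln(5.342) / 3.3 = 1.6756 / 3.3 = 0.5078 km⁻¹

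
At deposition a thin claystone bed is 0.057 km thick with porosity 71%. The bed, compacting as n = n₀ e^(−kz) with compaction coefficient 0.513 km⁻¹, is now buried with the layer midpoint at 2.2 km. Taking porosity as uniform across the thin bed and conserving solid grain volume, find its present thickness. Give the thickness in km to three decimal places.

Porosity at 2.2 km: n = 0.71·exp(−0.513×2.2) = 0.2297
Solid-volume conservation: h(1−n) = h₀(1−n₀) ⇒ h = h₀·(1−n₀)/(1−n)
h = 0.057 × (1 − 0.71)/(1 − 0.2297) = 0.057 × 0.3765 = 0.0215 km

0.021 km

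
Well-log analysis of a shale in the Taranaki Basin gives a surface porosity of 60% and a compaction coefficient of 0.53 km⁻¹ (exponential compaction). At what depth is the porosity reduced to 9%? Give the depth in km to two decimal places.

Invert Athy's law: Z = ln(phi₀/phi) / β
Z = ln(0.6/0.09) / 0.53 = ln(6.667) / 0.53 = 1.8971 / 0.53 = 3.579 km

3.58 km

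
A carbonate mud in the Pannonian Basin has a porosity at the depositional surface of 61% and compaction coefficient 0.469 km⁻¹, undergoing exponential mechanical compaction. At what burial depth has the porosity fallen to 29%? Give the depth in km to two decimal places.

Invert Athy's law: d = ln(phi₀/phi) / β
d = ln(0.61/0.29) / 0.469 = ln(2.103) / 0.469 = 0.7436 / 0.469 = 1.585 km

1.59 km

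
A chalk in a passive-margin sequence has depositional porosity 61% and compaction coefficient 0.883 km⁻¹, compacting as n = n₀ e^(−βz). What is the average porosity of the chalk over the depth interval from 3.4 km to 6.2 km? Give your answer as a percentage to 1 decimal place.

⟨n⟩ = (1/(z₂−z₁)) ∫ n₀ e^(−βz) dz = n₀·(e^(−β·z₁) − e^(−β·z₂)) / (β·(z₂−z₁))
e^(−0.883×3.4) = 0.0497; e^(−0.883×6.2) = 0.0042
⟨n⟩ = 0.61 × (0.0497 − 0.0042) / (0.883 × 2.8) = 0.61 × 0.0184 = 0.0112

1.1%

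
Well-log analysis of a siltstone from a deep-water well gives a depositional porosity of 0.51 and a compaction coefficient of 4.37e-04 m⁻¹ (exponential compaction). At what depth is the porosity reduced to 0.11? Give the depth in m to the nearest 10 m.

3510 m

Working in km (1 km = 1000 m; c in km⁻¹ = c in m⁻¹ × 1000):
Invert Athy's law: Z = ln(phi₀/phi) / c
Z = ln(0.51/0.11) / 0.437 = ln(4.636) / 0.437 = 1.5339 / 0.437 = 3.510 km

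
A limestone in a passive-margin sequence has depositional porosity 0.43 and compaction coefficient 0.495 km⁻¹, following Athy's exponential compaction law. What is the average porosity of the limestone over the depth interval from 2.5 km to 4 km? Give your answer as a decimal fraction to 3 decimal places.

0.088

⟨n⟩ = (1/(z₂−z₁)) ∫ n₀ e^(−cz) dz = n₀·(e^(−c·z₁) − e^(−c·z₂)) / (c·(z₂−z₁))
e^(−0.495×2.5) = 0.2901; e^(−0.495×4) = 0.1381
⟨n⟩ = 0.43 × (0.2901 − 0.1381) / (0.495 × 1.5) = 0.43 × 0.2048 = 0.0880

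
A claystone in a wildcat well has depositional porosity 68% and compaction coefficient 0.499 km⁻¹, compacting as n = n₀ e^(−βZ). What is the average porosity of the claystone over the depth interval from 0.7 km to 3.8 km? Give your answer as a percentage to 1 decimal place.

24.4%

⟨n⟩ = (1/(Z₂−Z₁)) ∫ n₀ e^(−βZ) dZ = n₀·(e^(−β·Z₁) − e^(−β·Z₂)) / (β·(Z₂−Z₁))
e^(−0.499×0.7) = 0.7052; e^(−0.499×3.8) = 0.1501
⟨n⟩ = 0.68 × (0.7052 − 0.1501) / (0.499 × 3.1) = 0.68 × 0.3588 = 0.2440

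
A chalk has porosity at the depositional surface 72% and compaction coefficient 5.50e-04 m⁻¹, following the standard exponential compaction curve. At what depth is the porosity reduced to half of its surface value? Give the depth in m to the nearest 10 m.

1260 m

Working in km (1 km = 1000 m; β in km⁻¹ = β in m⁻¹ × 1000):
φ/φ₀ = 1/2 ⇒ exp(−β·d) = 1/2 ⇒ d = ln(2) / β
d = 0.6931 / 0.55 = 1.260 km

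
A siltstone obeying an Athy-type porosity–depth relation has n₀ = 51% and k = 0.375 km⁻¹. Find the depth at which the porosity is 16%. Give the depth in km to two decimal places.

Invert Athy's law: z = ln(n₀/n) / k
z = ln(0.51/0.16) / 0.375 = ln(3.188) / 0.375 = 1.1592 / 0.375 = 3.091 km

3.09 km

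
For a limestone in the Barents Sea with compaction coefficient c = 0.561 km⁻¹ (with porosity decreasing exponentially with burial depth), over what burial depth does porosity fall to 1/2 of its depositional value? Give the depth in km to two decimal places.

1.24 km

φ/φ₀ = 1/2 ⇒ exp(−c·Z) = 1/2 ⇒ Z = ln(2) / c
Z = 0.6931 / 0.561 = 1.236 km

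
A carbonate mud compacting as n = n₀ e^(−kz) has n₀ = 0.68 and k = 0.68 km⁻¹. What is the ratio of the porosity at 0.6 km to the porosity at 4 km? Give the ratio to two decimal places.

10.09

n(z₁)/n(z₂) = e^(−k·z₁)/e^(−k·z₂) = e^{k(z₂−z₁)}
= exp(0.68 × 3.4) = exp(2.312) = 10.0946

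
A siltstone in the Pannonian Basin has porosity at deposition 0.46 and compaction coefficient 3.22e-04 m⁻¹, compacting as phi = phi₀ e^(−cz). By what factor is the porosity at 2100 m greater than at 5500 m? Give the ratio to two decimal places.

Working in km (1 km = 1000 m; c in km⁻¹ = c in m⁻¹ × 1000):
phi(z₁)/phi(z₂) = e^(−c·z₁)/e^(−c·z₂) = e^{c(z₂−z₁)}
= exp(0.322 × 3.4) = exp(1.095) = 2.9886

2.99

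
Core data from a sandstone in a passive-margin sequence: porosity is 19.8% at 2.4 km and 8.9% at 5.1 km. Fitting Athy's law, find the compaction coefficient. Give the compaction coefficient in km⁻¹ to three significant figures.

Athy: phi(z) = phi₀ e^(−kz) ⇒ phi₁/phi₂ = e^{k(z₂−z₁)} ⇒ k = ln(phi₁/phi₂)/(z₂−z₁)
k = ln(0.198/0.089) / (5.1 − 2.4) = ln(2.225) / 2.7 = 0.7996 / 2.7 = 0.2962 km⁻¹

0.296 km⁻¹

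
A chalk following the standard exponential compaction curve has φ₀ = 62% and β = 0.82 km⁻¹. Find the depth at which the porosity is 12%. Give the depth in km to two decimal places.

Invert Athy's law: Z = ln(φ₀/φ) / β
Z = ln(0.62/0.12) / 0.82 = ln(5.167) / 0.82 = 1.6422 / 0.82 = 2.003 km

2.00 km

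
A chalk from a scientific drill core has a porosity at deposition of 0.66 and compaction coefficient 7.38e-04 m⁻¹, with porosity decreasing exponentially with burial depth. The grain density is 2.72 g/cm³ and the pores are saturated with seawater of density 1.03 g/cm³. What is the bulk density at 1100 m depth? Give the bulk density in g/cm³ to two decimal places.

Working in km (1 km = 1000 m; β in km⁻¹ = β in m⁻¹ × 1000):
Porosity at depth: φ = 0.66·exp(−0.738×1.1) = 0.66×0.4441 = 0.2931
Bulk density: ρ_b = (1−φ)ρ_g + φ·ρ_f = 0.7069×2.72 + 0.2931×1.03
       = 1.923 + 0.302 = 2.225 g/cm³

2.22 g/cm³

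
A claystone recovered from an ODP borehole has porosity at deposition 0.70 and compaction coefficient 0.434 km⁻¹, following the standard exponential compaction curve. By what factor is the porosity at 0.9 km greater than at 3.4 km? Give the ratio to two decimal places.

2.96

phi(Z₁)/phi(Z₂) = e^(−β·Z₁)/e^(−β·Z₂) = e^{β(Z₂−Z₁)}
= exp(0.434 × 2.5) = exp(1.085) = 2.9594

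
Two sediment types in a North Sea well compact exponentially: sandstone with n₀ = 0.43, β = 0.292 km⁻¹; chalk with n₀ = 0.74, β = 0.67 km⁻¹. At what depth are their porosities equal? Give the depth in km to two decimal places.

1.44 km

Set n₀ₐ e^(−βₐz) = n₀ᵦ e^(−βᵦz) ⇒ ln(n₀ₐ/n₀ᵦ) = (βₐ − βᵦ)·z
z = ln(0.43/0.74) / (0.292 − 0.67) = -0.5429 / -0.378 = 1.436 km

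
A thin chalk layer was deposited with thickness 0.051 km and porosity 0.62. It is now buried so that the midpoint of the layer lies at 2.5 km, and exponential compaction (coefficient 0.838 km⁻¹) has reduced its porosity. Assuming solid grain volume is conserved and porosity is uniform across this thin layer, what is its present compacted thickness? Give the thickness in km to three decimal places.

Porosity at 2.5 km: φ = 0.62·exp(−0.838×2.5) = 0.0763
Solid-volume conservation: h(1−φ) = h₀(1−φ₀) ⇒ h = h₀·(1−φ₀)/(1−φ)
h = 0.051 × (1 − 0.62)/(1 − 0.0763) = 0.051 × 0.4114 = 0.0210 km

0.021 km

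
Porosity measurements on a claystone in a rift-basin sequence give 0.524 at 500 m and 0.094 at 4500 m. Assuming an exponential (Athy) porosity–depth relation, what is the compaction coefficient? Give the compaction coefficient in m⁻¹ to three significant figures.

Working in km (1 km = 1000 m; k in km⁻¹ = k in m⁻¹ × 1000):
Athy: n(Z) = n₀ e^(−kZ) ⇒ n₁/n₂ = e^{k(Z₂−Z₁)} ⇒ k = ln(n₁/n₂)/(Z₂−Z₁)
k = ln(0.524/0.094) / (4.5 − 0.5) = ln(5.574) / 4 = 1.7182 / 4 = 0.4295 km⁻¹

0.000430 m⁻¹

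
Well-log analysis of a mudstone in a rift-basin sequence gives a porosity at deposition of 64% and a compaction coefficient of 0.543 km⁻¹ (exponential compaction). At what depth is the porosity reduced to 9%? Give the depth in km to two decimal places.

3.61 km

Invert Athy's law: z = ln(φ₀/φ) / c
z = ln(0.64/0.09) / 0.543 = ln(7.111) / 0.543 = 1.9617 / 0.543 = 3.613 km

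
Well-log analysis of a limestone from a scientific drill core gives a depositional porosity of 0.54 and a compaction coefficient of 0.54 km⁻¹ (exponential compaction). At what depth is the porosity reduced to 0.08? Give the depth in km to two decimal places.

3.54 km

Invert Athy's law: Z = ln(φ₀/φ) / β
Z = ln(0.54/0.08) / 0.54 = ln(6.75) / 0.54 = 1.9095 / 0.54 = 3.536 km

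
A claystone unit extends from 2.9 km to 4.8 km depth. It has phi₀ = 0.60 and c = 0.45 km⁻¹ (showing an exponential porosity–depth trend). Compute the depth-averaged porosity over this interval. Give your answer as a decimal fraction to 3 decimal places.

0.109

⟨phi⟩ = (1/(Z₂−Z₁)) ∫ phi₀ e^(−cZ) dZ = phi₀·(e^(−c·Z₁) − e^(−c·Z₂)) / (c·(Z₂−Z₁))
e^(−0.45×2.9) = 0.2712; e^(−0.45×4.8) = 0.1153
⟨phi⟩ = 0.6 × (0.2712 − 0.1153) / (0.45 × 1.9) = 0.6 × 0.1823 = 0.1094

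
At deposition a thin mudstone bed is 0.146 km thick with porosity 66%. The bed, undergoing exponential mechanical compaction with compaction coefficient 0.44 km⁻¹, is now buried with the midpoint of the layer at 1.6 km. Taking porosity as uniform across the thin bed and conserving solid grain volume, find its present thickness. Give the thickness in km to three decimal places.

Porosity at 1.6 km: phi = 0.66·exp(−0.44×1.6) = 0.3264
Solid-volume conservation: h(1−phi) = h₀(1−phi₀) ⇒ h = h₀·(1−phi₀)/(1−phi)
h = 0.146 × (1 − 0.66)/(1 − 0.3264) = 0.146 × 0.5048 = 0.0737 km

0.074 km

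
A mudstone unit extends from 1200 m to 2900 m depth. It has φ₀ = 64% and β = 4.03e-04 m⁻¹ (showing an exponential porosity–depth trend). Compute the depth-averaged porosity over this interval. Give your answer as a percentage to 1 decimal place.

28.6%

Working in km (1 km = 1000 m; β in km⁻¹ = β in m⁻¹ × 1000):
⟨φ⟩ = (1/(d₂−d₁)) ∫ φ₀ e^(−βd) dd = φ₀·(e^(−β·d₁) − e^(−β·d₂)) / (β·(d₂−d₁))
e^(−0.403×1.2) = 0.6166; e^(−0.403×2.9) = 0.3108
⟨φ⟩ = 0.64 × (0.6166 − 0.3108) / (0.403 × 1.7) = 0.64 × 0.4463 = 0.2857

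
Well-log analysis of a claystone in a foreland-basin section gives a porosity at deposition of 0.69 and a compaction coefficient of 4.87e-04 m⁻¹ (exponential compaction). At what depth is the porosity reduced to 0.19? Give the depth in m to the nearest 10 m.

2650 m

Working in km (1 km = 1000 m; β in km⁻¹ = β in m⁻¹ × 1000):
Invert Athy's law: Z = ln(phi₀/phi) / β
Z = ln(0.69/0.19) / 0.487 = ln(3.632) / 0.487 = 1.2897 / 0.487 = 2.648 km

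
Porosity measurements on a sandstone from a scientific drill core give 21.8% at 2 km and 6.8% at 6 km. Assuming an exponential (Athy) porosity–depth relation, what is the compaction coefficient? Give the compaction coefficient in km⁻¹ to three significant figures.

Athy: φ(Z) = φ₀ e^(−cZ) ⇒ φ₁/φ₂ = e^{c(Z₂−Z₁)} ⇒ c = ln(φ₁/φ₂)/(Z₂−Z₁)
c = ln(0.218/0.068) / (6 − 2) = ln(3.206) / 4 = 1.1650 / 4 = 0.2912 km⁻¹

0.291 km⁻¹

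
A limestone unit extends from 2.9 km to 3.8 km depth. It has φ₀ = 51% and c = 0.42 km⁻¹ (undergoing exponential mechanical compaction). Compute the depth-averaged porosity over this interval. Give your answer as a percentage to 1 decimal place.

⟨φ⟩ = (1/(z₂−z₁)) ∫ φ₀ e^(−cz) dz = φ₀·(e^(−c·z₁) − e^(−c·z₂)) / (c·(z₂−z₁))
e^(−0.42×2.9) = 0.2958; e^(−0.42×3.8) = 0.2027
⟨φ⟩ = 0.51 × (0.2958 − 0.2027) / (0.42 × 0.9) = 0.51 × 0.2463 = 0.1256

12.6%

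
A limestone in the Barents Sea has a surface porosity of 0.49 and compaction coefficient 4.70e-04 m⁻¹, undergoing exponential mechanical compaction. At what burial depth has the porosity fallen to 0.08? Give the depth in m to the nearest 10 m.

3860 m

Working in km (1 km = 1000 m; k in km⁻¹ = k in m⁻¹ × 1000):
Invert Athy's law: d = ln(phi₀/phi) / k
d = ln(0.49/0.08) / 0.47 = ln(6.125) / 0.47 = 1.8124 / 0.47 = 3.856 km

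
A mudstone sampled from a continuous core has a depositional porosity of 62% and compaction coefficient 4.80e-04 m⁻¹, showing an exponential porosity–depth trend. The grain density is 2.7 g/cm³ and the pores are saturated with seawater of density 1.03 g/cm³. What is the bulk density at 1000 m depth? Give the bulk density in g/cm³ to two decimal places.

2.06 g/cm³

Working in km (1 km = 1000 m; c in km⁻¹ = c in m⁻¹ × 1000):
Porosity at depth: φ = 0.62·exp(−0.48×1) = 0.62×0.6188 = 0.3836
Bulk density: ρ_b = (1−φ)ρ_g + φ·ρ_f = 0.6164×2.7 + 0.3836×1.03
       = 1.664 + 0.395 = 2.059 g/cm³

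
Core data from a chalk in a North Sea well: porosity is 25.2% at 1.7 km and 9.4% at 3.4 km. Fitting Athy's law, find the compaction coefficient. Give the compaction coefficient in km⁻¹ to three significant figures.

Athy: φ(Z) = φ₀ e^(−cZ) ⇒ φ₁/φ₂ = e^{c(Z₂−Z₁)} ⇒ c = ln(φ₁/φ₂)/(Z₂−Z₁)
c = ln(0.252/0.094) / (3.4 − 1.7) = ln(2.681) / 1.7 = 0.9861 / 1.7 = 0.5801 km⁻¹

0.580 km⁻¹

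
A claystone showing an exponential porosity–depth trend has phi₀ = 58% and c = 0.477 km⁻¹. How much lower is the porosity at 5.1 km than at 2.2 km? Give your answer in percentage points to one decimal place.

phi(2.2) = 0.58·e^(−0.477×2.2) = 0.2031
phi(5.1) = 0.58·e^(−0.477×5.1) = 0.0509
Δphi = 0.2031 − 0.0509 = 0.1522

15.2 percentage points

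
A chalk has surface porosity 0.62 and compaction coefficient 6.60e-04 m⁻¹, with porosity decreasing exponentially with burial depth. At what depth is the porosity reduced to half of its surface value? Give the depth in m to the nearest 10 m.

Working in km (1 km = 1000 m; β in km⁻¹ = β in m⁻¹ × 1000):
φ/φ₀ = 1/2 ⇒ exp(−β·d) = 1/2 ⇒ d = ln(2) / β
d = 0.6931 / 0.66 = 1.050 km

1050 m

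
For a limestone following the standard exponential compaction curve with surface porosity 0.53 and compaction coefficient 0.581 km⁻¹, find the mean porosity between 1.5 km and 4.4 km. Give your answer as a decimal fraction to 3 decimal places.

0.107

⟨n⟩ = (1/(Z₂−Z₁)) ∫ n₀ e^(−cZ) dZ = n₀·(e^(−c·Z₁) − e^(−c·Z₂)) / (c·(Z₂−Z₁))
e^(−0.581×1.5) = 0.4183; e^(−0.581×4.4) = 0.0776
⟨n⟩ = 0.53 × (0.4183 − 0.0776) / (0.581 × 2.9) = 0.53 × 0.2022 = 0.1072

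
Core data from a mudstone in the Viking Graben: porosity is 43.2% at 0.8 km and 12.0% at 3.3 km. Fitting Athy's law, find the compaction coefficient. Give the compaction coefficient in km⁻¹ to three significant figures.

Athy: phi(Z) = phi₀ e^(−βZ) ⇒ phi₁/phi₂ = e^{β(Z₂−Z₁)} ⇒ β = ln(phi₁/phi₂)/(Z₂−Z₁)
β = ln(0.432/0.12) / (3.3 − 0.8) = ln(3.6) / 2.5 = 1.2809 / 2.5 = 0.5124 km⁻¹

0.512 km⁻¹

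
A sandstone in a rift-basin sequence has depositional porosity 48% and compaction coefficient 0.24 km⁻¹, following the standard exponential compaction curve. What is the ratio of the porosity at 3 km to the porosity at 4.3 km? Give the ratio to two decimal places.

1.37

n(z₁)/n(z₂) = e^(−k·z₁)/e^(−k·z₂) = e^{k(z₂−z₁)}
= exp(0.24 × 1.3) = exp(0.312) = 1.3662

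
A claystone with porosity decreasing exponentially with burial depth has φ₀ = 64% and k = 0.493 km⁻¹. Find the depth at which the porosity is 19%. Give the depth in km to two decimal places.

2.46 km

Invert Athy's law: d = ln(φ₀/φ) / k
d = ln(0.64/0.19) / 0.493 = ln(3.368) / 0.493 = 1.2144 / 0.493 = 2.463 km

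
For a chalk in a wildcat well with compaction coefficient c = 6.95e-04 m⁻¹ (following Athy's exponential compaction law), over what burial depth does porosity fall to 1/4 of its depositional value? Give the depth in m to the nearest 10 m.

Working in km (1 km = 1000 m; c in km⁻¹ = c in m⁻¹ × 1000):
φ/φ₀ = 1/4 ⇒ exp(−c·Z) = 1/4 ⇒ Z = ln(4) / c
Z = 1.3863 / 0.695 = 1.995 km

1990 m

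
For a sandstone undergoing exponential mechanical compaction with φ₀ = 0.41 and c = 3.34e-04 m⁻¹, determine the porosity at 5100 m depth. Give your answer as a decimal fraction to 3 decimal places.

0.075

Working in km (1 km = 1000 m; c in km⁻¹ = c in m⁻¹ × 1000):
φ = φ₀·exp(−c·z) = 0.41 × exp(−0.334 × 5.1) = 0.41 × exp(−1.703)
  = 0.41 × 0.1821 = 0.0746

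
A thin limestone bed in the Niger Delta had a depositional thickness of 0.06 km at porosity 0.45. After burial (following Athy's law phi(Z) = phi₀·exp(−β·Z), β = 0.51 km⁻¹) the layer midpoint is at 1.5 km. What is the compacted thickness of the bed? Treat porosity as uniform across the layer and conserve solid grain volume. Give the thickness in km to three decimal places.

0.042 km

Porosity at 1.5 km: phi = 0.45·exp(−0.51×1.5) = 0.2094
Solid-volume conservation: h(1−phi) = h₀(1−phi₀) ⇒ h = h₀·(1−phi₀)/(1−phi)
h = 0.06 × (1 − 0.45)/(1 − 0.2094) = 0.06 × 0.6957 = 0.0417 km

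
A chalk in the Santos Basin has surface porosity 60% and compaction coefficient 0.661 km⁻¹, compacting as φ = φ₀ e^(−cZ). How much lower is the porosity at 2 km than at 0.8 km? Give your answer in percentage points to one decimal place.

19.4 percentage points

φ(0.8) = 0.6·e^(−0.661×0.8) = 0.3536
φ(2) = 0.6·e^(−0.661×2) = 0.1600
Δφ = 0.3536 − 0.1600 = 0.1936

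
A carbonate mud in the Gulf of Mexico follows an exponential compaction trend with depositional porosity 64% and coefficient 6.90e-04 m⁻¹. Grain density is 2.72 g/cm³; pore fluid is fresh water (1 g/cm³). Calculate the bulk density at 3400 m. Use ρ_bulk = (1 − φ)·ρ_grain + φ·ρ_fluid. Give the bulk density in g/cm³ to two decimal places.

Working in km (1 km = 1000 m; β in km⁻¹ = β in m⁻¹ × 1000):
Porosity at depth: n = 0.64·exp(−0.69×3.4) = 0.64×0.0958 = 0.0613
Bulk density: ρ_b = (1−n)ρ_g + n·ρ_f = 0.9387×2.72 + 0.0613×1
       = 2.553 + 0.061 = 2.615 g/cm³

2.61 g/cm³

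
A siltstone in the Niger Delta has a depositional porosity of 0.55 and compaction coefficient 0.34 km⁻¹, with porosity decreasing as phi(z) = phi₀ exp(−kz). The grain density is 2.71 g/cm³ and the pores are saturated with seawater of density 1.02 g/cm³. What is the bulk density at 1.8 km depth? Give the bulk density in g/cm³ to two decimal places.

2.21 g/cm³

Porosity at depth: phi = 0.55·exp(−0.34×1.8) = 0.55×0.5423 = 0.2982
Bulk density: ρ_b = (1−phi)ρ_g + phi·ρ_f = 0.7018×2.71 + 0.2982×1.02
       = 1.902 + 0.304 = 2.206 g/cm³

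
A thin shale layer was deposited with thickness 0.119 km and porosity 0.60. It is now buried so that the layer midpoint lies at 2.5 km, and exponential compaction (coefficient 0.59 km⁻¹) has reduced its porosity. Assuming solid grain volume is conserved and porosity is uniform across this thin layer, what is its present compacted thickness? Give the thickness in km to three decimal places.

Porosity at 2.5 km: n = 0.6·exp(−0.59×2.5) = 0.1373
Solid-volume conservation: h(1−n) = h₀(1−n₀) ⇒ h = h₀·(1−n₀)/(1−n)
h = 0.119 × (1 − 0.6)/(1 − 0.1373) = 0.119 × 0.4636 = 0.0552 km

0.055 km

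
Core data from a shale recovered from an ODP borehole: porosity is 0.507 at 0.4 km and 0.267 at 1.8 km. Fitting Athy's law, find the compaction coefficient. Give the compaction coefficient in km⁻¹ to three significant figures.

Athy: phi(Z) = phi₀ e^(−βZ) ⇒ phi₁/phi₂ = e^{β(Z₂−Z₁)} ⇒ β = ln(phi₁/phi₂)/(Z₂−Z₁)
β = ln(0.507/0.267) / (1.8 − 0.4) = ln(1.899) / 1.4 = 0.6413 / 1.4 = 0.458 km⁻¹

0.458 km⁻¹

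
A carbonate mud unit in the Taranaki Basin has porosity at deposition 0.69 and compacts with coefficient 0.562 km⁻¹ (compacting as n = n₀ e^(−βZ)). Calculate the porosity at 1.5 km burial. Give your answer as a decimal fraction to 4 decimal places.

0.2970

n = n₀·exp(−β·Z) = 0.69 × exp(−0.562 × 1.5) = 0.69 × exp(−0.843)
  = 0.69 × 0.4304 = 0.2970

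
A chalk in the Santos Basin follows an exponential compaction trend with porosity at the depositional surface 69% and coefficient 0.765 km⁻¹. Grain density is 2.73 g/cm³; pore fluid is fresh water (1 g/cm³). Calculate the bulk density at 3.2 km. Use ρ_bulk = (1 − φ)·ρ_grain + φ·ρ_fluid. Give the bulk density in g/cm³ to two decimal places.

Porosity at depth: n = 0.69·exp(−0.765×3.2) = 0.69×0.0865 = 0.0597
Bulk density: ρ_b = (1−n)ρ_g + n·ρ_f = 0.9403×2.73 + 0.0597×1
       = 2.567 + 0.060 = 2.627 g/cm³

2.63 g/cm³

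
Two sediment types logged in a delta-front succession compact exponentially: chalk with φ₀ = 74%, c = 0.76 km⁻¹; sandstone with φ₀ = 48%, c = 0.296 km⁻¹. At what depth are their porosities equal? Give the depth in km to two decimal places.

0.93 km

Set φ₀ₐ e^(−cₐd) = φ₀ᵦ e^(−cᵦd) ⇒ ln(φ₀ₐ/φ₀ᵦ) = (cₐ − cᵦ)·d
d = ln(0.74/0.48) / (0.76 − 0.296) = 0.4329 / 0.464 = 0.933 km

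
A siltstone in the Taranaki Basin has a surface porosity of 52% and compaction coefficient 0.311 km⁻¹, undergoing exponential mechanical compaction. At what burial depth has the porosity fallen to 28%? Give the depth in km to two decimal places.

Invert Athy's law: d = ln(φ₀/φ) / k
d = ln(0.52/0.28) / 0.311 = ln(1.857) / 0.311 = 0.6190 / 0.311 = 1.990 km

1.99 km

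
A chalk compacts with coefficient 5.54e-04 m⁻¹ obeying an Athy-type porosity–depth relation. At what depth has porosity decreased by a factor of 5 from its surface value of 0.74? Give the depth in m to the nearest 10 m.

Working in km (1 km = 1000 m; c in km⁻¹ = c in m⁻¹ × 1000):
phi/phi₀ = 1/5 ⇒ exp(−c·Z) = 1/5 ⇒ Z = ln(5) / c
Z = 1.6094 / 0.554 = 2.905 km

2910 m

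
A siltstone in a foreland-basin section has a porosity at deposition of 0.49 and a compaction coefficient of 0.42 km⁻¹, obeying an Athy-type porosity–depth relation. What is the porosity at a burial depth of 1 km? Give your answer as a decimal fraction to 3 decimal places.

n = n₀·exp(−c·Z) = 0.49 × exp(−0.42 × 1) = 0.49 × exp(−0.42)
  = 0.49 × 0.6570 = 0.3220

0.322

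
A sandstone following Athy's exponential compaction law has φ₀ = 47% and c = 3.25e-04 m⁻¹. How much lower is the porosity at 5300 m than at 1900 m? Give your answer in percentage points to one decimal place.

17.0 percentage points

Working in km (1 km = 1000 m; c in km⁻¹ = c in m⁻¹ × 1000):
φ(1.9) = 0.47·e^(−0.325×1.9) = 0.2535
φ(5.3) = 0.47·e^(−0.325×5.3) = 0.0840
Δφ = 0.2535 − 0.0840 = 0.1695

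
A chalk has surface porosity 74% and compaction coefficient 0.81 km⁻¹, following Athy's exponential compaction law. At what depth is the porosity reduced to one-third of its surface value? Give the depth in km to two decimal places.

1.36 km

φ/φ₀ = 1/3 ⇒ exp(−k·z) = 1/3 ⇒ z = ln(3) / k
z = 1.0986 / 0.81 = 1.356 km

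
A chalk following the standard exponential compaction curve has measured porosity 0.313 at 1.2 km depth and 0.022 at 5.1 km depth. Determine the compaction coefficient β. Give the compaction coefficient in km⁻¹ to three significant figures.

Athy: phi(z) = phi₀ e^(−βz) ⇒ phi₁/phi₂ = e^{β(z₂−z₁)} ⇒ β = ln(phi₁/phi₂)/(z₂−z₁)
β = ln(0.313/0.022) / (5.1 − 1.2) = ln(14.23) / 3.9 = 2.6552 / 3.9 = 0.6808 km⁻¹

0.681 km⁻¹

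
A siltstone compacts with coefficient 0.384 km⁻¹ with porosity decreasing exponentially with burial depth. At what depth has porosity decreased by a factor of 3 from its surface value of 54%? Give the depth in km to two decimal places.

n/n₀ = 1/3 ⇒ exp(−c·Z) = 1/3 ⇒ Z = ln(3) / c
Z = 1.0986 / 0.384 = 2.861 km

2.86 km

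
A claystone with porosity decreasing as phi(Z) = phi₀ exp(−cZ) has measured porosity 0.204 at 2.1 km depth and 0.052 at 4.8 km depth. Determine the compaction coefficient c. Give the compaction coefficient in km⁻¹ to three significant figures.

Athy: phi(Z) = phi₀ e^(−cZ) ⇒ phi₁/phi₂ = e^{c(Z₂−Z₁)} ⇒ c = ln(phi₁/phi₂)/(Z₂−Z₁)
c = ln(0.204/0.052) / (4.8 − 2.1) = ln(3.923) / 2.7 = 1.3669 / 2.7 = 0.5063 km⁻¹

0.506 km⁻¹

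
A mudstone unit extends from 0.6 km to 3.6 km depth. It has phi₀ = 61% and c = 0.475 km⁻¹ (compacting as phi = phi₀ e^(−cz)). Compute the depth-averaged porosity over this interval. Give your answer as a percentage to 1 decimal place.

⟨phi⟩ = (1/(z₂−z₁)) ∫ phi₀ e^(−cz) dz = phi₀·(e^(−c·z₁) − e^(−c·z₂)) / (c·(z₂−z₁))
e^(−0.475×0.6) = 0.7520; e^(−0.475×3.6) = 0.1809
⟨phi⟩ = 0.61 × (0.7520 − 0.1809) / (0.475 × 3) = 0.61 × 0.4008 = 0.2445

24.4%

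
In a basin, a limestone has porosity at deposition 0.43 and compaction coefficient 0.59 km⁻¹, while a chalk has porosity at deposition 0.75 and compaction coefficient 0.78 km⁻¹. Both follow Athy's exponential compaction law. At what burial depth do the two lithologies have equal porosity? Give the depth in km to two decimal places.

2.93 km

Set φ₀ₐ e^(−βₐZ) = φ₀ᵦ e^(−βᵦZ) ⇒ ln(φ₀ₐ/φ₀ᵦ) = (βₐ − βᵦ)·Z
Z = ln(0.43/0.75) / (0.59 − 0.78) = -0.5563 / -0.19 = 2.928 km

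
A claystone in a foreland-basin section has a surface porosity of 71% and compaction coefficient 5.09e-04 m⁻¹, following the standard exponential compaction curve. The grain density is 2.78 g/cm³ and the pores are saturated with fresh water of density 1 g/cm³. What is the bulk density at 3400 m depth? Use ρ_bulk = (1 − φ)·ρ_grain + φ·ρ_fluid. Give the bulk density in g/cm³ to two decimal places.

Working in km (1 km = 1000 m; c in km⁻¹ = c in m⁻¹ × 1000):
Porosity at depth: phi = 0.71·exp(−0.509×3.4) = 0.71×0.1772 = 0.1258
Bulk density: ρ_b = (1−phi)ρ_g + phi·ρ_f = 0.8742×2.78 + 0.1258×1
       = 2.430 + 0.126 = 2.556 g/cm³

2.56 g/cm³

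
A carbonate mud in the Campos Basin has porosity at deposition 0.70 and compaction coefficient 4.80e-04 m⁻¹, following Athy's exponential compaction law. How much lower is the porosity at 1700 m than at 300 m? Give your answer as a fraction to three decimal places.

0.297

Working in km (1 km = 1000 m; β in km⁻¹ = β in m⁻¹ × 1000):
phi(0.3) = 0.7·e^(−0.48×0.3) = 0.6061
phi(1.7) = 0.7·e^(−0.48×1.7) = 0.3095
Δphi = 0.6061 − 0.3095 = 0.2966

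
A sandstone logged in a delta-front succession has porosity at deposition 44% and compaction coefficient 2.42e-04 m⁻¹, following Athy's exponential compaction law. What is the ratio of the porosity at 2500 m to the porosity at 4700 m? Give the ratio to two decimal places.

Working in km (1 km = 1000 m; β in km⁻¹ = β in m⁻¹ × 1000):
n(Z₁)/n(Z₂) = e^(−β·Z₁)/e^(−β·Z₂) = e^{β(Z₂−Z₁)}
= exp(0.242 × 2.2) = exp(0.5324) = 1.7030

1.70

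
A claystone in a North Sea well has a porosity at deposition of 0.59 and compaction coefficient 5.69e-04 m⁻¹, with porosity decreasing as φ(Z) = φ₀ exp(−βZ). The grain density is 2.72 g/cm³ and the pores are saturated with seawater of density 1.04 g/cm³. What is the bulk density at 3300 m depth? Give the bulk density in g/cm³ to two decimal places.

Working in km (1 km = 1000 m; β in km⁻¹ = β in m⁻¹ × 1000):
Porosity at depth: φ = 0.59·exp(−0.569×3.3) = 0.59×0.1529 = 0.0902
Bulk density: ρ_b = (1−φ)ρ_g + φ·ρ_f = 0.9098×2.72 + 0.0902×1.04
       = 2.475 + 0.094 = 2.568 g/cm³

2.57 g/cm³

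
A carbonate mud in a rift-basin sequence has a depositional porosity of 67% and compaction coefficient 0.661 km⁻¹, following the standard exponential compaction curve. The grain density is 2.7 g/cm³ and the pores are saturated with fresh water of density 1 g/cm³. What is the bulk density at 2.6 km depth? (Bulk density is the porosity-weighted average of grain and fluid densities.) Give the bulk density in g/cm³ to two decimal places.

Porosity at depth: φ = 0.67·exp(−0.661×2.6) = 0.67×0.1793 = 0.1201
Bulk density: ρ_b = (1−φ)ρ_g + φ·ρ_f = 0.8799×2.7 + 0.1201×1
       = 2.376 + 0.120 = 2.496 g/cm³

2.50 g/cm³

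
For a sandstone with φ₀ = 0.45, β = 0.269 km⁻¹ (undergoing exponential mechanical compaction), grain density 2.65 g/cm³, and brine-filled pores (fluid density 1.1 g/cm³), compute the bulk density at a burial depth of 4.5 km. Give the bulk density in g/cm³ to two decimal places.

Porosity at depth: φ = 0.45·exp(−0.269×4.5) = 0.45×0.2980 = 0.1341
Bulk density: ρ_b = (1−φ)ρ_g + φ·ρ_f = 0.8659×2.65 + 0.1341×1.1
       = 2.295 + 0.148 = 2.442 g/cm³

2.44 g/cm³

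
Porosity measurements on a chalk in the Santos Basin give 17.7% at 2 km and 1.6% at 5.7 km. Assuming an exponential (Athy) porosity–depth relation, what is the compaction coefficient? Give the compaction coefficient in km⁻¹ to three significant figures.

0.650 km⁻¹

Athy: n(Z) = n₀ e^(−kZ) ⇒ n₁/n₂ = e^{k(Z₂−Z₁)} ⇒ k = ln(n₁/n₂)/(Z₂−Z₁)
k = ln(0.177/0.016) / (5.7 − 2) = ln(11.06) / 3.7 = 2.4036 / 3.7 = 0.6496 km⁻¹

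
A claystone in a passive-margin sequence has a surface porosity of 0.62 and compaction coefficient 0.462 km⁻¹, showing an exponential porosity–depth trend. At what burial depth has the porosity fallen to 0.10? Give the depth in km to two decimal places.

Invert Athy's law: d = ln(φ₀/φ) / β
d = ln(0.62/0.1) / 0.462 = ln(6.2) / 0.462 = 1.8245 / 0.462 = 3.949 km

3.95 km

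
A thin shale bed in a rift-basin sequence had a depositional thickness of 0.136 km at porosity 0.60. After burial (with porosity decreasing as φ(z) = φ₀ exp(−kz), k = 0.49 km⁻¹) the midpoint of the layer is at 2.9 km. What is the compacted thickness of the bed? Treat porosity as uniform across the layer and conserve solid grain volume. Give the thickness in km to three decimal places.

Porosity at 2.9 km: φ = 0.6·exp(−0.49×2.9) = 0.1449
Solid-volume conservation: h(1−φ) = h₀(1−φ₀) ⇒ h = h₀·(1−φ₀)/(1−φ)
h = 0.136 × (1 − 0.6)/(1 − 0.1449) = 0.136 × 0.4678 = 0.0636 km

0.064 km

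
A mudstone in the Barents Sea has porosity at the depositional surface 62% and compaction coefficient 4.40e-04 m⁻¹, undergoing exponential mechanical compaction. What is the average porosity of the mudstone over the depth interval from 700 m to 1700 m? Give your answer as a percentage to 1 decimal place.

36.9%

Working in km (1 km = 1000 m; c in km⁻¹ = c in m⁻¹ × 1000):
⟨n⟩ = (1/(z₂−z₁)) ∫ n₀ e^(−cz) dz = n₀·(e^(−c·z₁) − e^(−c·z₂)) / (c·(z₂−z₁))
e^(−0.44×0.7) = 0.7349; e^(−0.44×1.7) = 0.4733
⟨n⟩ = 0.62 × (0.7349 − 0.4733) / (0.44 × 1) = 0.62 × 0.5946 = 0.3686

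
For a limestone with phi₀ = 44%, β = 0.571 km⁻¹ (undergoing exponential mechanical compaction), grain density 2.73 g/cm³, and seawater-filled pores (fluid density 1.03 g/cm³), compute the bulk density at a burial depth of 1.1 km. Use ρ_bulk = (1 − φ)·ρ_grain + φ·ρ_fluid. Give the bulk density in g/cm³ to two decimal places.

2.33 g/cm³

Porosity at depth: phi = 0.44·exp(−0.571×1.1) = 0.44×0.5336 = 0.2348
Bulk density: ρ_b = (1−phi)ρ_g + phi·ρ_f = 0.7652×2.73 + 0.2348×1.03
       = 2.089 + 0.242 = 2.331 g/cm³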